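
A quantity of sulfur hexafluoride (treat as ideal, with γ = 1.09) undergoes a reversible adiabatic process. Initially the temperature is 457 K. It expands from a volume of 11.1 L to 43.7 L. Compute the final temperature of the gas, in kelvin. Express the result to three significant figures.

T₂ ≈ 404 K

For a reversible adiabat TV^(γ−1) is constant, so T₂ = T₁ (V₁/V₂)^(γ−1).
T₂ = 457 × (11.1/43.7)^(0.09) = 404 K.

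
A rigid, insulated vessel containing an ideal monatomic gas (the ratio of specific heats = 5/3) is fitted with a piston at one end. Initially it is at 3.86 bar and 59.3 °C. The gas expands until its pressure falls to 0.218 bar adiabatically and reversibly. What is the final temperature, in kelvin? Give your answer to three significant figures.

Adiabatic: T₂/T₁ = (P₂/P₁)^((γ−1)/γ).
T₁ = 59.3 °C = 332.4 K.
T₂ = 332.4 × (0.218/3.86)^(2/5) = 105.3 K.

T₂ ≈ 105 K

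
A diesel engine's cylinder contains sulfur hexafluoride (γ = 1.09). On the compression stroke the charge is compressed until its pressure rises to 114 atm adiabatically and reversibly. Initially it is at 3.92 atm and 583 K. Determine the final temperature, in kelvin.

Along an adiabat T P^((1−γ)/γ) is constant, so T₂ = T₁ (P₂/P₁)^((γ−1)/γ).
T₂ = 583 × (114/3.92)^(0.0826) = 770 K.

T₂ ≈ 770 K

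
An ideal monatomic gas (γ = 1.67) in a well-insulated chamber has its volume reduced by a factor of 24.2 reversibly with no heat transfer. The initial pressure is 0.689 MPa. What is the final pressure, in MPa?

P₂ ≈ 141 MPa

Adiabatic: P₁V₁^γ = P₂V₂^γ ⇒ P₂ = P₁ (V₁/V₂)^γ.
P₂ = 0.689 × 24.2^(1.67) = 141 MPa.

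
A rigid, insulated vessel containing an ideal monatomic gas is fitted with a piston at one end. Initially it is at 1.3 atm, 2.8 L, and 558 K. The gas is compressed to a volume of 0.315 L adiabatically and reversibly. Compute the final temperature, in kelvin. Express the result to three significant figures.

Adiabatic: T₁V₁^(γ−1) = T₂V₂^(γ−1) ⇒ T₂ = T₁ (V₁/V₂)^(γ−1).
γ = 5/3 for a monatomic ideal gas.
T₂ = 558 × (2.8/0.315)^(2/3) = 2394 K.

T₂ ≈ 2390 K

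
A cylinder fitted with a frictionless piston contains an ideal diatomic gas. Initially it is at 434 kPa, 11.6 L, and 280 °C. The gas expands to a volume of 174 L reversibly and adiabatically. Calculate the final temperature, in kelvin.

T₂ ≈ 187 K

Adiabatic: T₁V₁^(γ−1) = T₂V₂^(γ−1) ⇒ T₂ = T₁ (V₁/V₂)^(γ−1).
γ = 7/5 for a diatomic ideal gas.
T₁ = 280 °C = 553.1 K.
T₂ = 553.1 × (11.6/174)^(2/5) = 187.2 K.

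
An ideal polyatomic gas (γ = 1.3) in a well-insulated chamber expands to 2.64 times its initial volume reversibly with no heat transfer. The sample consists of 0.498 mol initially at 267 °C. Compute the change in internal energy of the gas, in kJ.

Adiabatic: T₁V₁^(γ−1) = T₂V₂^(γ−1) ⇒ T₂ = T₁ (V₁/V₂)^(γ−1).
T₁ = 267 °C = 540.1 K.
T₂ = 540.1 × (1/2.64)^(0.3) = 403.7 K.
Q = 0, so ΔU = W_on_gas = nCᵥΔT with Cᵥ = R/(γ−1) = 27.71 J/(mol·K).
ΔU = 0.498 × 27.71 × (403.7 − 540.1) = -1884 J.

ΔU ≈ -1.88 kJ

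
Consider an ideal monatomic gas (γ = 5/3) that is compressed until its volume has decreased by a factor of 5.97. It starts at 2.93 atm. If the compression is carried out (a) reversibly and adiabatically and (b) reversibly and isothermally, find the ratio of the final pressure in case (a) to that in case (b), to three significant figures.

P_adiabatic / P_isothermal ≈ 3.29

Isothermal: P_b = P₁(V₁/V₂) = 2.93×5.97.
Adiabatic: P_a = P₁(V₁/V₂)^γ = 2.93×5.97^(5/3).
P_a/P_b = (V₁/V₂)^(γ−1) = 5.97^(2/3) = 3.291.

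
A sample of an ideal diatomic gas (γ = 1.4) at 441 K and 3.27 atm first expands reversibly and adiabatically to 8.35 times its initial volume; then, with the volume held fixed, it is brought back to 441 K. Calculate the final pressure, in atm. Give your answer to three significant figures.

Adiabatic step (PV^γ = const): P₂ = 3.27×(1/8.35)^(1.4) = 0.1676 atm; T₂ = 441×(1/8.35)^(0.4) = 188.7 K.
Isochoric: P₃ = P₂(T₃/T₂) = 0.1676 × (441/188.7) = 0.3916 atm.

P₃ ≈ 0.392 atm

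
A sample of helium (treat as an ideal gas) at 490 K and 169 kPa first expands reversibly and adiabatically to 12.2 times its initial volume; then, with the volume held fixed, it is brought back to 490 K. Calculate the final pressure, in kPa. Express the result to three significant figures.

P₃ ≈ 13.9 kPa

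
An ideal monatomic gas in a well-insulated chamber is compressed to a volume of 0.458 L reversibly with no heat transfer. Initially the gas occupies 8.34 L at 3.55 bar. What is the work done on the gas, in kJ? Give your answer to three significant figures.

γ = 5/3 for a monatomic ideal gas.
P₂ = P₁(V₁/V₂)^γ = 3.55×(8.34/0.458)^(5/3) = 447.4 bar.
For a reversible adiabat, W_by_gas = (P₁V₁ − P₂V₂)/(γ−1).
W_by = (355000×0.00834 − 4.474×10^7×0.000458) / (2/3) = -26300 J.
W_on_gas = −W_by = 26300 J.

W ≈ 26.3 kJ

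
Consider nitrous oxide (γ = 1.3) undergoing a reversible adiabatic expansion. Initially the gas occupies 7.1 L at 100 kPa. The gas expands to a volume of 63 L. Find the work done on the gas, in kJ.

W ≈ -1.14 kJ

P₂ = P₁(V₁/V₂)^γ = 100×(7.1/63)^(1.3) = 5.855 kPa.
For a reversible adiabat, W_by_gas = (P₁V₁ − P₂V₂)/(γ−1).
W_by = (100000×0.0071 − 5855×0.063) / (0.3) = 1137 J.
W_on_gas = −W_by = -1137 J.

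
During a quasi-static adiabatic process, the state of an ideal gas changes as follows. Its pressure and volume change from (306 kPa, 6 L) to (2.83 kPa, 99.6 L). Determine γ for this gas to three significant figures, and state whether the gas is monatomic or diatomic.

PV^γ = const ⇒ γ = ln(P₂/P₁) / ln(V₁/V₂).
γ = ln(2.83/306) / ln(6/99.6) = 1.667.
γ ≈ 1.67 is close to 5/3, so the gas is monatomic.

γ ≈ 1.67; monatomic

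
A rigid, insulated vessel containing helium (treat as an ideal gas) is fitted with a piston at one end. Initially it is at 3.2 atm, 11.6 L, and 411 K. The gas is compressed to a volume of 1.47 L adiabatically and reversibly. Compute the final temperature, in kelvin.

T₂ ≈ 1630 K

Adiabatic: T₁V₁^(γ−1) = T₂V₂^(γ−1) ⇒ T₂ = T₁ (V₁/V₂)^(γ−1).
γ = 5/3 for a monatomic ideal gas.
T₂ = 411 × (11.6/1.47)^(2/3) = 1629 K.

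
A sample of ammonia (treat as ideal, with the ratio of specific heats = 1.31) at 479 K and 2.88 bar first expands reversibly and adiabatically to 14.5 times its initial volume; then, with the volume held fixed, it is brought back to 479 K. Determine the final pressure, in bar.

Adiabatic step (PV^γ = const): P₂ = 2.88×(1/14.5)^(1.31) = 0.0867 bar; T₂ = 479×(1/14.5)^(0.31) = 209.1 K.
Isochoric: P₃ = P₂(T₃/T₂) = 0.0867 × (479/209.1) = 0.1986 bar.

P₃ ≈ 0.199 bar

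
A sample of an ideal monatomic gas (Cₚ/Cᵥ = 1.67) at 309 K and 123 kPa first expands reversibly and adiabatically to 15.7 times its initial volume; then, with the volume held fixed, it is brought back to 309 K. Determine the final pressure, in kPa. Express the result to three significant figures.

P₃ ≈ 7.83 kPa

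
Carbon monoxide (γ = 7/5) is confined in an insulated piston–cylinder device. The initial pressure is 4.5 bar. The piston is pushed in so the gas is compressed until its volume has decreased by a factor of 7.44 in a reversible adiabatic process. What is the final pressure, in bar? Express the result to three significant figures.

Since PV^γ is constant along a reversible adiabat, P₂ = P₁ (V₁/V₂)^γ.
P₂ = 4.5 × 7.44^(7/5) = 74.72 bar.

P₂ ≈ 74.7 bar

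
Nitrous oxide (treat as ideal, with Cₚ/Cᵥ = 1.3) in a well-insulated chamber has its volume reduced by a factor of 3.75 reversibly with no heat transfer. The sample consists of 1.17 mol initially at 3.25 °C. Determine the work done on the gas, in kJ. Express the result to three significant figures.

W ≈ 4.36 kJ

For a reversible adiabat TV^(γ−1) is constant, so T₂ = T₁ (V₁/V₂)^(γ−1).
T₁ = 3.25 °C = 276.4 K.
T₂ = 276.4 × 3.75^(0.3) = 410.9 K.
Q = 0, so ΔU = W_on_gas = nCᵥΔT with Cᵥ = R/(γ−1) = 27.71 J/(mol·K).
ΔU = 1.17 × 27.71 × (410.9 − 276.4) = 4361 J.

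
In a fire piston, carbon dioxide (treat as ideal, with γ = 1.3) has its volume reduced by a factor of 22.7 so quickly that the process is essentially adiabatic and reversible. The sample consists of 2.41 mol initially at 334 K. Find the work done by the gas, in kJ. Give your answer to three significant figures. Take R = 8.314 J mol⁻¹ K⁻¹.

W ≈ -34.6 kJ

Adiabatic: T₁V₁^(γ−1) = T₂V₂^(γ−1) ⇒ T₂ = T₁ (V₁/V₂)^(γ−1).
T₂ = 334 × 22.7^(0.3) = 852.2 K.
Q = 0, so ΔU = W_on_gas = nCᵥΔT with Cᵥ = R/(γ−1) = 27.71 J/(mol·K).
ΔU = 2.41 × 27.71 × (852.2 − 334) = 34610 J.
Work done by the gas = −ΔU = -34610 J.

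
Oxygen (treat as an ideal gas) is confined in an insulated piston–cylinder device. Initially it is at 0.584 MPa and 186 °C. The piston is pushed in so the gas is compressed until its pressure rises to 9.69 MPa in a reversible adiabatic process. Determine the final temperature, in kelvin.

Adiabatic: T₂/T₁ = (P₂/P₁)^((γ−1)/γ).
For a diatomic ideal gas γ = 7/5, so (γ−1)/γ = 2/7.
T₁ = 186 °C = 459.1 K.
T₂ = 459.1 × (9.69/0.584)^(2/7) = 1024 K.

T₂ ≈ 1020 K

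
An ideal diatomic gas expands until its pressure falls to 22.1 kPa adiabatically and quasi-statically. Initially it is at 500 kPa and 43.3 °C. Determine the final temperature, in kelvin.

T₂ ≈ 130 K

Adiabatic: T₂/T₁ = (P₂/P₁)^((γ−1)/γ).
For a diatomic ideal gas γ = 7/5, so (γ−1)/γ = 2/7.
T₁ = 43.3 °C = 316.4 K.
T₂ = 316.4 × (22.1/500)^(2/7) = 129.8 K.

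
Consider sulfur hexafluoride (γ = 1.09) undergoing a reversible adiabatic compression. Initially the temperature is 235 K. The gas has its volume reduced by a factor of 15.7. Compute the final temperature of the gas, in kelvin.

T₂ ≈ 301 K

For a reversible adiabat TV^(γ−1) is constant, so T₂ = T₁ (V₁/V₂)^(γ−1).
T₂ = 235 × 15.7^(0.09) = 301.1 K.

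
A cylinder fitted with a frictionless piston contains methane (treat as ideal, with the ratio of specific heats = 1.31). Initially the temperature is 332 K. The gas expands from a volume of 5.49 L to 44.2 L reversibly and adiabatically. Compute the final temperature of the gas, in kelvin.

Adiabatic: T₁V₁^(γ−1) = T₂V₂^(γ−1) ⇒ T₂ = T₁ (V₁/V₂)^(γ−1).
T₂ = 332 × (5.49/44.2)^(0.31) = 173.9 K.

T₂ ≈ 174 K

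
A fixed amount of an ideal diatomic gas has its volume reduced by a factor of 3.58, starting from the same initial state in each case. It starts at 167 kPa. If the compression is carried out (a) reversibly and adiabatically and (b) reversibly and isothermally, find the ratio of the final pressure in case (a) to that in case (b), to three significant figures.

P_adiabatic / P_isothermal ≈ 1.67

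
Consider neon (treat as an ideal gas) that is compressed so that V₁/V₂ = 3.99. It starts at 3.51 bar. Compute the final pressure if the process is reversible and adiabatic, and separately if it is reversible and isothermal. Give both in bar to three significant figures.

adiabatic: 35.2 bar; isothermal: 14.0 bar

For a monatomic ideal gas γ = 5/3.
Isothermal: P₂ = P₁(V₁/V₂) = 3.51×3.99 = 14 bar.
Adiabatic: P₂ = P₁(V₁/V₂)^γ = 3.51×3.99^(5/3) = 35.23 bar.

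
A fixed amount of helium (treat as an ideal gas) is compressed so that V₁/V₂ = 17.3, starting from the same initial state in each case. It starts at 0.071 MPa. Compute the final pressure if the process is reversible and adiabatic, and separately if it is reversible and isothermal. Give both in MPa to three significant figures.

For a monatomic ideal gas γ = 5/3.
Isothermal: P₂ = P₁(V₁/V₂) = 0.071×17.3 = 1.228 MPa.
Adiabatic: P₂ = P₁(V₁/V₂)^γ = 0.071×17.3^(5/3) = 8.216 MPa.

adiabatic: 8.22 MPa; isothermal: 1.23 MPa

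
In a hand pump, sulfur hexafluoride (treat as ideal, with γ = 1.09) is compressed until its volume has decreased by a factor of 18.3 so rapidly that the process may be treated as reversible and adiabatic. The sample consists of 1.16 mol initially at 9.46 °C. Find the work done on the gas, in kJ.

For a reversible adiabat TV^(γ−1) is constant, so T₂ = T₁ (V₁/V₂)^(γ−1).
T₁ = 9.46 °C = 282.6 K.
T₂ = 282.6 × 18.3^(0.09) = 367.1 K.
Q = 0, so ΔU = W_on_gas = nCᵥΔT with Cᵥ = R/(γ−1) = 92.38 J/(mol·K).
ΔU = 1.16 × 92.38 × (367.1 − 282.6) = 9056 J.

W ≈ 9.06 kJ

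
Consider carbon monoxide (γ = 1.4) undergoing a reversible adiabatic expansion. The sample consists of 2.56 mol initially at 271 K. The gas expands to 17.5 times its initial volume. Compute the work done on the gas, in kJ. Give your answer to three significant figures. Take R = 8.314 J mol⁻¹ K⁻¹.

For a reversible adiabat TV^(γ−1) is constant, so T₂ = T₁ (V₁/V₂)^(γ−1).
T₂ = 271 × (1/17.5)^(0.4) = 86.25 K.
Q = 0, so ΔU = W_on_gas = nCᵥΔT with Cᵥ = R/(γ−1) = 20.79 J/(mol·K).
ΔU = 2.56 × 20.79 × (86.25 − 271) = -9831 J.

W ≈ -9.83 kJ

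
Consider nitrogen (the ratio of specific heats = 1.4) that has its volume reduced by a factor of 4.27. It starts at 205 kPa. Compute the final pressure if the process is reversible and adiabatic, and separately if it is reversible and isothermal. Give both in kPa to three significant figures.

adiabatic: 1560 kPa; isothermal: 875 kPa

Isothermal: P₂ = P₁(V₁/V₂) = 205×4.27 = 875.3 kPa.
Adiabatic: P₂ = P₁(V₁/V₂)^γ = 205×4.27^(1.4) = 1564 kPa.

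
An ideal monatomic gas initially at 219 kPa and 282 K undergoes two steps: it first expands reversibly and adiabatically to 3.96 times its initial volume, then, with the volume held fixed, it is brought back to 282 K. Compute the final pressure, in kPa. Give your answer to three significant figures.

For a monatomic ideal gas γ = 5/3.
Adiabatic step (PV^γ = const): P₂ = 219×(1/3.96)^(5/3) = 22.09 kPa; T₂ = 282×(1/3.96)^(2/3) = 112.7 K.
Isochoric: P₃ = P₂(T₃/T₂) = 22.09 × (282/112.7) = 55.3 kPa.

P₃ ≈ 55.3 kPa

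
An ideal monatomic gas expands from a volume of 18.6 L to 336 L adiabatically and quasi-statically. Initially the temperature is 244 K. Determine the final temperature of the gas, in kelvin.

T₂ ≈ 35.4 K

For a reversible adiabat TV^(γ−1) is constant, so T₂ = T₁ (V₁/V₂)^(γ−1).
For a monatomic ideal gas γ = 5/3, so γ−1 = 2/3.
T₂ = 244 × (18.6/336)^(2/3) = 35.44 K.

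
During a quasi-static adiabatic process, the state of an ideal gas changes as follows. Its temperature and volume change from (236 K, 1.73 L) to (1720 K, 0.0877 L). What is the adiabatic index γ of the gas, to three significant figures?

TV^(γ−1) = const ⇒ γ − 1 = ln(T₂/T₁) / ln(V₁/V₂).
γ = 1 + ln(1720/236) / ln(1.73/0.0877) = 1.666.

γ ≈ 1.67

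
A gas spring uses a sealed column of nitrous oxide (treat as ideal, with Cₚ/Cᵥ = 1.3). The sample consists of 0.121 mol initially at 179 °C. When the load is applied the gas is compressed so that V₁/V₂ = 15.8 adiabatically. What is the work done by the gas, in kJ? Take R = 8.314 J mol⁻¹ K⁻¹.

For a reversible adiabat TV^(γ−1) is constant, so T₂ = T₁ (V₁/V₂)^(γ−1).
T₁ = 179 °C = 452.1 K.
T₂ = 452.1 × 15.8^(0.3) = 1035 K.
Q = 0, so ΔU = W_on_gas = nCᵥΔT with Cᵥ = R/(γ−1) = 27.71 J/(mol·K).
ΔU = 0.121 × 27.71 × (1035 − 452.1) = 1954 J.
Work done by the gas = −ΔU = -1954 J.

W ≈ -1.95 kJ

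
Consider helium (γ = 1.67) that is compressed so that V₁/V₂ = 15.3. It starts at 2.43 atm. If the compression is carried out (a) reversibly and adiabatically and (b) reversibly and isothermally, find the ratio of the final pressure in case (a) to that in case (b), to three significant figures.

P_adiabatic / P_isothermal ≈ 6.22

Isothermal: P_b = P₁(V₁/V₂) = 2.43×15.3.
Adiabatic: P_a = P₁(V₁/V₂)^γ = 2.43×15.3^(1.67).
P_a/P_b = (V₁/V₂)^(γ−1) = 15.3^(0.67) = 6.219.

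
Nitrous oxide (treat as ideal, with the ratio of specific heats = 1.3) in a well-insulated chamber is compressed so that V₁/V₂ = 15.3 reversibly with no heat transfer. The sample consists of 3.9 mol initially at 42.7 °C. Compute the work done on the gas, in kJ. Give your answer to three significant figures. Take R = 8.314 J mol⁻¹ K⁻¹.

For a reversible adiabat TV^(γ−1) is constant, so T₂ = T₁ (V₁/V₂)^(γ−1).
T₁ = 42.7 °C = 315.8 K.
T₂ = 315.8 × 15.3^(0.3) = 716 K.
Q = 0, so ΔU = W_on_gas = nCᵥΔT with Cᵥ = R/(γ−1) = 27.71 J/(mol·K).
ΔU = 3.9 × 27.71 × (716 − 315.8) = 43240 J.

W ≈ 43.2 kJ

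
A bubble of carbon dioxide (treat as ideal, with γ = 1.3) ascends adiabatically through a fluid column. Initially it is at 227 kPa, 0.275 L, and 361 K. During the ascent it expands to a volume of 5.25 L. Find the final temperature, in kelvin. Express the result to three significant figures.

Adiabatic: T₁V₁^(γ−1) = T₂V₂^(γ−1) ⇒ T₂ = T₁ (V₁/V₂)^(γ−1).
T₂ = 361 × (0.275/5.25)^(0.3) = 149 K.

T₂ ≈ 149 K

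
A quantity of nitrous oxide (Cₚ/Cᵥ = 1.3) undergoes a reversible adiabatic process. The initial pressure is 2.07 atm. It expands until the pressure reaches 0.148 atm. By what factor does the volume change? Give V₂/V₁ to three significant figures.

V₂/V₁ ≈ 7.61

From PV^γ = const, V₂/V₁ = (P₁/P₂)^(1/γ).
V₂/V₁ = (2.07/0.148)^(0.769) = 7.609.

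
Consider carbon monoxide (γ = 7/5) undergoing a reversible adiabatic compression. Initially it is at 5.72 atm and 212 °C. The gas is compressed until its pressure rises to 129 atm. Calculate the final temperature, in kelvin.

T₂ ≈ 1180 K

Along an adiabat T P^((1−γ)/γ) is constant, so T₂ = T₁ (P₂/P₁)^((γ−1)/γ).
T₁ = 212 °C = 485.1 K.
T₂ = 485.1 × (129/5.72)^(2/7) = 1182 K.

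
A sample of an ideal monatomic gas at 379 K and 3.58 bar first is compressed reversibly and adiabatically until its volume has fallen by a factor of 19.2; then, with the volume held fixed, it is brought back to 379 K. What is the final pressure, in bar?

For a monatomic ideal gas γ = 5/3.
Adiabatic step (PV^γ = const): P₂ = 3.58×19.2^(5/3) = 492.9 bar; T₂ = 379×19.2^(2/3) = 2718 K.
Isochoric: P₃ = P₂(T₃/T₂) = 492.9 × (379/2718) = 68.74 bar.

P₃ ≈ 68.7 bar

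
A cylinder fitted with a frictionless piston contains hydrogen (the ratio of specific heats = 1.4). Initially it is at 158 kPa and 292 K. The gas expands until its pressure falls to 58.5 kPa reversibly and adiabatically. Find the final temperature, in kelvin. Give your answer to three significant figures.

Adiabatic: T₂/T₁ = (P₂/P₁)^((γ−1)/γ).
T₂ = 292 × (58.5/158)^(0.286) = 219.8 K.

T₂ ≈ 220 K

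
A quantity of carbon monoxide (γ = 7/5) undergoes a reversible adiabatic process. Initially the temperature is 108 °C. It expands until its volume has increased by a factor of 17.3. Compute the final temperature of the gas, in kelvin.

Adiabatic: T₁V₁^(γ−1) = T₂V₂^(γ−1) ⇒ T₂ = T₁ (V₁/V₂)^(γ−1).
T₁ = 108 °C = 381.1 K.
T₂ = 381.1 × (1/17.3)^(2/5) = 121.9 K.

T₂ ≈ 122 K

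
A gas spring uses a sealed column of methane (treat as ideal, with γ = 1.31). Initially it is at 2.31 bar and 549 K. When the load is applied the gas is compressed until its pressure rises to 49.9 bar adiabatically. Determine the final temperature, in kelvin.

Adiabatic: T₂/T₁ = (P₂/P₁)^((γ−1)/γ).
T₂ = 549 × (49.9/2.31)^(0.237) = 1136 K.

T₂ ≈ 1140 K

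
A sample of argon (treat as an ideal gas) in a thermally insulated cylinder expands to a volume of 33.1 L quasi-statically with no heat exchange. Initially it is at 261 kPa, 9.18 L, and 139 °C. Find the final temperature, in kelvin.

T₂ ≈ 175 K

Adiabatic: T₁V₁^(γ−1) = T₂V₂^(γ−1) ⇒ T₂ = T₁ (V₁/V₂)^(γ−1).
γ = 5/3 for a monatomic ideal gas.
T₁ = 139 °C = 412.1 K.
T₂ = 412.1 × (9.18/33.1)^(2/3) = 175.3 K.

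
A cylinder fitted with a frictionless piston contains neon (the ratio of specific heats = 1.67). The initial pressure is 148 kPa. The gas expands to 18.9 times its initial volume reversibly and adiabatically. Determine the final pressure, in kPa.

P₂ ≈ 1.09 kPa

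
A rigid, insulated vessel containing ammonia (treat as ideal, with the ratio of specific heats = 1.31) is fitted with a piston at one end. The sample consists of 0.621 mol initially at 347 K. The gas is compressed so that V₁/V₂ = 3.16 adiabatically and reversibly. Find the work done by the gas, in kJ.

W ≈ -2.48 kJ

For a reversible adiabat TV^(γ−1) is constant, so T₂ = T₁ (V₁/V₂)^(γ−1).
T₂ = 347 × 3.16^(0.31) = 495.7 K.
Q = 0, so ΔU = W_on_gas = nCᵥΔT with Cᵥ = R/(γ−1) = 26.82 J/(mol·K).
ΔU = 0.621 × 26.82 × (495.7 − 347) = 2477 J.
Work done by the gas = −ΔU = -2477 J.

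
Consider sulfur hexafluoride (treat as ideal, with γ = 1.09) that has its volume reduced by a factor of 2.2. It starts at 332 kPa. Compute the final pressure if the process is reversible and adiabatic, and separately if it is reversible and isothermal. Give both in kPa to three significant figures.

adiabatic: 784 kPa; isothermal: 730 kPa

Isothermal: P₂ = P₁(V₁/V₂) = 332×2.2 = 730.4 kPa.
Adiabatic: P₂ = P₁(V₁/V₂)^γ = 332×2.2^(1.09) = 784.1 kPa.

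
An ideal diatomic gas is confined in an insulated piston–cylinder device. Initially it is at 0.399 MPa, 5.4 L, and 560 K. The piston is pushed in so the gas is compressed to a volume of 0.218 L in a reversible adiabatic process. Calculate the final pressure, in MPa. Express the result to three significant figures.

Since PV^γ is constant along a reversible adiabat, P₂ = P₁ (V₁/V₂)^γ.
γ = 7/5 for a diatomic ideal gas.
P₂ = 0.399 × (5.4/0.218)^(7/5) = 35.68 MPa.

P₂ ≈ 35.7 MPa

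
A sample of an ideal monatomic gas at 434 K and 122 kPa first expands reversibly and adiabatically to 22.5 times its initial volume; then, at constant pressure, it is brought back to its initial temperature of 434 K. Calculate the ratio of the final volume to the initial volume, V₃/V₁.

V₃/V₁ ≈ 179

For a monatomic ideal gas γ = 5/3.
Adiabatic step: V₂/V₁ = 22.5; T₂ = T₁·(1/22.5)^(2/3) = 54.45 K.
Isobaric step: V₃/V₂ = T₃/T₂ = 434/54.45.
V₃/V₁ = (V₂/V₁)(V₃/V₂) = 22.5 × (434/54.45) = 179.3.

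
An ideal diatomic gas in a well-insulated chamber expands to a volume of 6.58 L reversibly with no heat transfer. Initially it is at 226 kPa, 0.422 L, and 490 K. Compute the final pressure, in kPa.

P₂ ≈ 4.83 kPa

Adiabatic: P₁V₁^γ = P₂V₂^γ ⇒ P₂ = P₁ (V₁/V₂)^γ.
γ = 7/5 for a diatomic ideal gas.
P₂ = 226 × (0.422/6.58)^(7/5) = 4.831 kPa.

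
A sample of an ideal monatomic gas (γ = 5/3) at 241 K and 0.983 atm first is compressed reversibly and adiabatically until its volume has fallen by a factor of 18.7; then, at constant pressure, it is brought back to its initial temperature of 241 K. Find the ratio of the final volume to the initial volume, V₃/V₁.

V₃/V₁ ≈ 0.00759

Adiabatic step: V₂/V₁ = 0.05348; T₂ = T₁·18.7^(2/3) = 1698 K.
Isobaric step: V₃/V₂ = T₃/T₂ = 241/1698.
V₃/V₁ = (V₂/V₁)(V₃/V₂) = 0.05348 × (241/1698) = 0.00759.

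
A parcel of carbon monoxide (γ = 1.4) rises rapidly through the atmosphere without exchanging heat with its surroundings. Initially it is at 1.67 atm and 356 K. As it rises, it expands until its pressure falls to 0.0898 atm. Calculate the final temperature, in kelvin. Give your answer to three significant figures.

Adiabatic: T₂/T₁ = (P₂/P₁)^((γ−1)/γ).
T₂ = 356 × (0.0898/1.67)^(0.286) = 154.4 K.

T₂ ≈ 154 K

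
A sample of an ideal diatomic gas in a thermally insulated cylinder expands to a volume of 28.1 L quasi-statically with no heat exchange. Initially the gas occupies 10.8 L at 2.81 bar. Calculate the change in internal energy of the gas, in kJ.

γ = 7/5 for a diatomic ideal gas.
P₂ = P₁(V₁/V₂)^γ = 2.81×(10.8/28.1)^(7/5) = 0.7367 bar.
For a reversible adiabat, W_by_gas = (P₁V₁ − P₂V₂)/(γ−1).
W_by = (281000×0.0108 − 73670×0.0281) / (2/5) = 2411 J.
Q = 0 ⇒ ΔU = −W_by = -2411 J.

ΔU ≈ -2.41 kJ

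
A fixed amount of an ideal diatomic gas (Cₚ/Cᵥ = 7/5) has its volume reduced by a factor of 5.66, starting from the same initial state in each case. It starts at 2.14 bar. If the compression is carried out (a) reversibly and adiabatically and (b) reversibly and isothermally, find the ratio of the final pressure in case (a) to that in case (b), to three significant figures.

P_adiabatic / P_isothermal ≈ 2.00

Isothermal: P_b = P₁(V₁/V₂) = 2.14×5.66.
Adiabatic: P_a = P₁(V₁/V₂)^γ = 2.14×5.66^(7/5).
P_a/P_b = (V₁/V₂)^(γ−1) = 5.66^(2/5) = 2.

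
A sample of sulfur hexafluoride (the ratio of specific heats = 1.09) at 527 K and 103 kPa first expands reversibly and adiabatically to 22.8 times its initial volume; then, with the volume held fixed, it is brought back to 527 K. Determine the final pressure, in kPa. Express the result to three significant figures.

P₃ ≈ 4.52 kPa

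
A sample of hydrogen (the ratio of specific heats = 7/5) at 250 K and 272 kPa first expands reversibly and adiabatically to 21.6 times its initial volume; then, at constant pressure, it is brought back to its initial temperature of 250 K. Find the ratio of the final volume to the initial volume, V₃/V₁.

Adiabatic step: V₂/V₁ = 21.6; T₂ = T₁·(1/21.6)^(2/5) = 73.14 K.
Isobaric step: V₃/V₂ = T₃/T₂ = 250/73.14.
V₃/V₁ = (V₂/V₁)(V₃/V₂) = 21.6 × (250/73.14) = 73.83.

V₃/V₁ ≈ 73.8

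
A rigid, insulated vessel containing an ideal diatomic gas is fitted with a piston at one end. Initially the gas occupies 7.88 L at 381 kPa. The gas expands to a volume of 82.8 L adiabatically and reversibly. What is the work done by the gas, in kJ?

W ≈ 4.58 kJ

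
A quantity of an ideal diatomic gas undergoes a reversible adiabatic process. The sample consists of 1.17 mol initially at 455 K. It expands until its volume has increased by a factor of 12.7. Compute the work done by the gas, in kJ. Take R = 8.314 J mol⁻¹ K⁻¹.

W ≈ 7.06 kJ

For a reversible adiabat TV^(γ−1) is constant, so T₂ = T₁ (V₁/V₂)^(γ−1).
γ = 7/5 for a diatomic ideal gas, so γ−1 = 2/5.
T₂ = 455 × (1/12.7)^(2/5) = 164.6 K.
Q = 0, so ΔU = W_on_gas = nCᵥΔT with Cᵥ = R/(γ−1) = 20.79 J/(mol·K).
ΔU = 1.17 × 20.79 × (164.6 − 455) = -7062 J.
Work done by the gas = −ΔU = 7062 J.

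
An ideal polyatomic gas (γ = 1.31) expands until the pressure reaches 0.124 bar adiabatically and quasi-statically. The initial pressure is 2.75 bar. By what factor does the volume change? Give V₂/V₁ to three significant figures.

V₂/V₁ ≈ 10.7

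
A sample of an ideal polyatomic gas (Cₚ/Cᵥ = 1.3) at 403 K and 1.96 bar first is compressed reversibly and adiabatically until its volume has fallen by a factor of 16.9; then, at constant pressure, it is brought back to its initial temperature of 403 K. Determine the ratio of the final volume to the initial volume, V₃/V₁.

V₃/V₁ ≈ 0.0253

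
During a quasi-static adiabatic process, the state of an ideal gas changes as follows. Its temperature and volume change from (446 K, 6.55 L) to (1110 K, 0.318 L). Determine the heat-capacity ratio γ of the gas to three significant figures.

TV^(γ−1) = const ⇒ γ − 1 = ln(T₂/T₁) / ln(V₁/V₂).
γ = 1 + ln(1110/446) / ln(6.55/0.318) = 1.301.

γ ≈ 1.30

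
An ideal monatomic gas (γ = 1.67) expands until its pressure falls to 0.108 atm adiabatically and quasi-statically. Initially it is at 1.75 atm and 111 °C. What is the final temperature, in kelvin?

T₂ ≈ 126 K

Adiabatic: T₂/T₁ = (P₂/P₁)^((γ−1)/γ).
T₁ = 111 °C = 384.1 K.
T₂ = 384.1 × (0.108/1.75)^(0.401) = 125.7 K.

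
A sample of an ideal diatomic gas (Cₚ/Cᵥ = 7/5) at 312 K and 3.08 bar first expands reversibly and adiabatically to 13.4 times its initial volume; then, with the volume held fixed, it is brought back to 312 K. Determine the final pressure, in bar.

Adiabatic step (PV^γ = const): P₂ = 3.08×(1/13.4)^(7/5) = 0.0814 bar; T₂ = 312×(1/13.4)^(2/5) = 110.5 K.
Isochoric: P₃ = P₂(T₃/T₂) = 0.0814 × (312/110.5) = 0.2299 bar.

P₃ ≈ 0.230 bar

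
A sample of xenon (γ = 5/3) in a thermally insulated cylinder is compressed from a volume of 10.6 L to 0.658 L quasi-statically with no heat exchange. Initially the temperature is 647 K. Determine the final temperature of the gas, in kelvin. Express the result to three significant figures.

Adiabatic: T₁V₁^(γ−1) = T₂V₂^(γ−1) ⇒ T₂ = T₁ (V₁/V₂)^(γ−1).
T₂ = 647 × (10.6/0.658)^(2/3) = 4127 K.

T₂ ≈ 4130 K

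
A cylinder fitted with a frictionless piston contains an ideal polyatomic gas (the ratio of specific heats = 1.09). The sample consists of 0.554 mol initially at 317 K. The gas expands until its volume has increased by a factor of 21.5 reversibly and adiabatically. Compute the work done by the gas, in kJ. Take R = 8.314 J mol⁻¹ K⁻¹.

Adiabatic: T₁V₁^(γ−1) = T₂V₂^(γ−1) ⇒ T₂ = T₁ (V₁/V₂)^(γ−1).
T₂ = 317 × (1/21.5)^(0.09) = 240.5 K.
Q = 0, so ΔU = W_on_gas = nCᵥΔT with Cᵥ = R/(γ−1) = 92.38 J/(mol·K).
ΔU = 0.554 × 92.38 × (240.5 − 317) = -3914 J.
Work done by the gas = −ΔU = 3914 J.

W ≈ 3.91 kJ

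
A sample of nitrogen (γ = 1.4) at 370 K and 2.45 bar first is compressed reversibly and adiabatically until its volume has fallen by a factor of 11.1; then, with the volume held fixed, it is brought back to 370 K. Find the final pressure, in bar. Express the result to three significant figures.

P₃ ≈ 27.2 bar

Adiabatic step (PV^γ = const): P₂ = 2.45×11.1^(1.4) = 71.22 bar; T₂ = 370×11.1^(0.4) = 969 K.
Isochoric: P₃ = P₂(T₃/T₂) = 71.22 × (370/969) = 27.2 bar.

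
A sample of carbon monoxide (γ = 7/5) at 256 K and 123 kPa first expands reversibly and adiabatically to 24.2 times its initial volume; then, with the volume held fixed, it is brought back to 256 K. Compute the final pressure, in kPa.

Adiabatic step (PV^γ = const): P₂ = 123×(1/24.2)^(7/5) = 1.421 kPa; T₂ = 256×(1/24.2)^(2/5) = 71.57 K.
Isochoric: P₃ = P₂(T₃/T₂) = 1.421 × (256/71.57) = 5.083 kPa.

P₃ ≈ 5.08 kPa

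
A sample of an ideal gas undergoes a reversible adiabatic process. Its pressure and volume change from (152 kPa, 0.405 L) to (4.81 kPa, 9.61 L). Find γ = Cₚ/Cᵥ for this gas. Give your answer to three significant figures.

γ ≈ 1.09

PV^γ = const ⇒ γ = ln(P₂/P₁) / ln(V₁/V₂).
γ = ln(4.81/152) / ln(0.405/9.61) = 1.09.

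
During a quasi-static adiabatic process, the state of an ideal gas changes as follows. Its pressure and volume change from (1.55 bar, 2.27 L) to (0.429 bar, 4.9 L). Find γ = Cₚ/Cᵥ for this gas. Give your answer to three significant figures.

γ ≈ 1.67

PV^γ = const ⇒ γ = ln(P₂/P₁) / ln(V₁/V₂).
γ = ln(0.429/1.55) / ln(2.27/4.9) = 1.669.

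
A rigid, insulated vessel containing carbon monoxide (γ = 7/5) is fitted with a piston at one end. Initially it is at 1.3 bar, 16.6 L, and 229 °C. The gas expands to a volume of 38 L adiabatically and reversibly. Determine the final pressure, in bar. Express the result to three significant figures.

P₂ ≈ 0.408 bar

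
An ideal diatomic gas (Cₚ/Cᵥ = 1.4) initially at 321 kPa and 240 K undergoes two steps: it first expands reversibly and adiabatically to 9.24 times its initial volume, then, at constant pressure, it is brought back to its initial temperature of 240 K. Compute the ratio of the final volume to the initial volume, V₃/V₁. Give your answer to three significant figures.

V₃/V₁ ≈ 22.5

Adiabatic step: V₂/V₁ = 9.24; T₂ = T₁·(1/9.24)^(0.4) = 98.61 K.
Isobaric step: V₃/V₂ = T₃/T₂ = 240/98.61.
V₃/V₁ = (V₂/V₁)(V₃/V₂) = 9.24 × (240/98.61) = 22.49.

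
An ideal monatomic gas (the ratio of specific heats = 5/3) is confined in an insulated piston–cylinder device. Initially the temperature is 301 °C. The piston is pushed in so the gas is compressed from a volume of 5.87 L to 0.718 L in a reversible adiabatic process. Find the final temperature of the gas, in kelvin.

Adiabatic: T₁V₁^(γ−1) = T₂V₂^(γ−1) ⇒ T₂ = T₁ (V₁/V₂)^(γ−1).
T₁ = 301 °C = 574.1 K.
T₂ = 574.1 × (5.87/0.718)^(2/3) = 2330 K.

T₂ ≈ 2330 K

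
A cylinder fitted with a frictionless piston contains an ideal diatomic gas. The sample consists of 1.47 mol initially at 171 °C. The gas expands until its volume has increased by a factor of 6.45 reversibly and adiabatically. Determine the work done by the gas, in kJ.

W ≈ 7.13 kJ

Adiabatic: T₁V₁^(γ−1) = T₂V₂^(γ−1) ⇒ T₂ = T₁ (V₁/V₂)^(γ−1).
γ = 7/5 for a diatomic ideal gas, so γ−1 = 2/5.
T₁ = 171 °C = 444.1 K.
T₂ = 444.1 × (1/6.45)^(2/5) = 210.7 K.
Q = 0, so ΔU = W_on_gas = nCᵥΔT with Cᵥ = R/(γ−1) = 20.79 J/(mol·K).
ΔU = 1.47 × 20.79 × (210.7 − 444.1) = -7132 J.
Work done by the gas = −ΔU = 7132 J.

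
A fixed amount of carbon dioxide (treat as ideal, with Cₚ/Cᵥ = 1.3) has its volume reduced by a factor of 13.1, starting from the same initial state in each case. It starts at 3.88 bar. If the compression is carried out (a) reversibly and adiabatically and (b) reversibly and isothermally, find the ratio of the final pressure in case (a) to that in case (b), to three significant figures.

Isothermal: P_b = P₁(V₁/V₂) = 3.88×13.1.
Adiabatic: P_a = P₁(V₁/V₂)^γ = 3.88×13.1^(1.3).
P_a/P_b = (V₁/V₂)^(γ−1) = 13.1^(0.3) = 2.164.

P_adiabatic / P_isothermal ≈ 2.16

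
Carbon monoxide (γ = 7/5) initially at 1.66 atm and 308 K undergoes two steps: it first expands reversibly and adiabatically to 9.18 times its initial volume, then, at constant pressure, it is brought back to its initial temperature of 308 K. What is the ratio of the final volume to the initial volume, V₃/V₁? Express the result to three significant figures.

V₃/V₁ ≈ 22.3

Adiabatic step: V₂/V₁ = 9.18; T₂ = T₁·(1/9.18)^(2/5) = 126.9 K.
Isobaric step: V₃/V₂ = T₃/T₂ = 308/126.9.
V₃/V₁ = (V₂/V₁)(V₃/V₂) = 9.18 × (308/126.9) = 22.28.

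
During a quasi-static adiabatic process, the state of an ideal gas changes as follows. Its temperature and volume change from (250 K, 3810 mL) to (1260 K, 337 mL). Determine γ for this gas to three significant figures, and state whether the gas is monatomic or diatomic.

TV^(γ−1) = const ⇒ γ − 1 = ln(T₂/T₁) / ln(V₁/V₂).
γ = 1 + ln(1260/250) / ln(3810/337) = 1.667.
γ ≈ 1.67 is close to 5/3, so the gas is monatomic.

γ ≈ 1.67; monatomic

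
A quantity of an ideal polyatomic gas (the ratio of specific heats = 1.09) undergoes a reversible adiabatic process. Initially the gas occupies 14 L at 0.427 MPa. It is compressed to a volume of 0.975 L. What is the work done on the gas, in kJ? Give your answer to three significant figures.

P₂ = P₁(V₁/V₂)^γ = 0.427×(14/0.975)^(1.09) = 7.793 MPa.
For a reversible adiabat, W_by_gas = (P₁V₁ − P₂V₂)/(γ−1).
W_by = (427000×0.014 − 7.793×10^6×0.000975) / (0.09) = -18000 J.
W_on_gas = −W_by = 18000 J.

W ≈ 18.0 kJ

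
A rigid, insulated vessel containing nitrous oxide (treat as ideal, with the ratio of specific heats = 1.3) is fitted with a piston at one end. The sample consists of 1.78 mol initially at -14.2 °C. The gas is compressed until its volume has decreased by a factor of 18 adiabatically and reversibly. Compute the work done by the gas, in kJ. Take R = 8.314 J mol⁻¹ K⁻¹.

For a reversible adiabat TV^(γ−1) is constant, so T₂ = T₁ (V₁/V₂)^(γ−1).
T₁ = -14.2 °C = 258.9 K.
T₂ = 258.9 × 18^(0.3) = 616.3 K.
Q = 0, so ΔU = W_on_gas = nCᵥΔT with Cᵥ = R/(γ−1) = 27.71 J/(mol·K).
ΔU = 1.78 × 27.71 × (616.3 − 258.9) = 17630 J.
Work done by the gas = −ΔU = -17630 J.

W ≈ -17.6 kJ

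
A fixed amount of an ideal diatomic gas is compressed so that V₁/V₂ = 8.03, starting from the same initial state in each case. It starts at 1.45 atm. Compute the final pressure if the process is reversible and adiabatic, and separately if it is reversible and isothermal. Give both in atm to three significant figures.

adiabatic: 26.8 atm; isothermal: 11.6 atm

For a diatomic ideal gas γ = 7/5.
Isothermal: P₂ = P₁(V₁/V₂) = 1.45×8.03 = 11.64 atm.
Adiabatic: P₂ = P₁(V₁/V₂)^γ = 1.45×8.03^(7/5) = 26.79 atm.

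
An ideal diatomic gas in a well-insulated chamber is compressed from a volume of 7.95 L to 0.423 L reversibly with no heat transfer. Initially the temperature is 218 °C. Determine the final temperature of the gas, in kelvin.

T₂ ≈ 1590 K

Adiabatic: T₁V₁^(γ−1) = T₂V₂^(γ−1) ⇒ T₂ = T₁ (V₁/V₂)^(γ−1).
For a diatomic ideal gas γ = 7/5, so γ−1 = 2/5.
T₁ = 218 °C = 491.1 K.
T₂ = 491.1 × (7.95/0.423)^(2/5) = 1588 K.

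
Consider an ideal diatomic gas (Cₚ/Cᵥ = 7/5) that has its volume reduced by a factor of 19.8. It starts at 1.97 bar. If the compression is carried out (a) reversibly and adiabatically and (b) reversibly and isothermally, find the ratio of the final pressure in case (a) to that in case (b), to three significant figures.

P_adiabatic / P_isothermal ≈ 3.30

Isothermal: P_b = P₁(V₁/V₂) = 1.97×19.8.
Adiabatic: P_a = P₁(V₁/V₂)^γ = 1.97×19.8^(7/5).
P_a/P_b = (V₁/V₂)^(γ−1) = 19.8^(2/5) = 3.301.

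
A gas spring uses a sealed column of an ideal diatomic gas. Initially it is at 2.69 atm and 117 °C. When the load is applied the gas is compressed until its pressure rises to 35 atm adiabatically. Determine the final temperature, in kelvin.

Along an adiabat T P^((1−γ)/γ) is constant, so T₂ = T₁ (P₂/P₁)^((γ−1)/γ).
For a diatomic ideal gas γ = 7/5, so (γ−1)/γ = 2/7.
T₁ = 117 °C = 390.1 K.
T₂ = 390.1 × (35/2.69)^(2/7) = 812.1 K.

T₂ ≈ 812 K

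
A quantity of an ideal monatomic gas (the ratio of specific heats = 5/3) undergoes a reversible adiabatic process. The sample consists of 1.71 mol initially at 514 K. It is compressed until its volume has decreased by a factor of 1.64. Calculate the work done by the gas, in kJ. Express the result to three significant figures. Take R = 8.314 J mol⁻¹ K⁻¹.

W ≈ -4.28 kJ

Adiabatic: T₁V₁^(γ−1) = T₂V₂^(γ−1) ⇒ T₂ = T₁ (V₁/V₂)^(γ−1).
T₂ = 514 × 1.64^(2/3) = 714.8 K.
Q = 0, so ΔU = W_on_gas = nCᵥΔT with Cᵥ = R/(γ−1) = 12.47 J/(mol·K).
ΔU = 1.71 × 12.47 × (714.8 − 514) = 4282 J.
Work done by the gas = −ΔU = -4282 J.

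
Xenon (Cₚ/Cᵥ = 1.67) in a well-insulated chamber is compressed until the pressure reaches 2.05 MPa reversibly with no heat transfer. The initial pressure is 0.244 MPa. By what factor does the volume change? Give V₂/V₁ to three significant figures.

V₂/V₁ ≈ 0.280

From PV^γ = const, V₂/V₁ = (P₁/P₂)^(1/γ).
V₂/V₁ = (0.244/2.05)^(0.599) = 0.2796.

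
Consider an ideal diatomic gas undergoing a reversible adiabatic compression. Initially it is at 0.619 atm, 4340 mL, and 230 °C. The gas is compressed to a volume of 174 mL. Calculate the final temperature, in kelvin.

T₂ ≈ 1820 K

For a reversible adiabat TV^(γ−1) is constant, so T₂ = T₁ (V₁/V₂)^(γ−1).
γ = 7/5 for a diatomic ideal gas.
T₁ = 230 °C = 503.1 K.
T₂ = 503.1 × (4340/174)^(2/5) = 1822 K.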